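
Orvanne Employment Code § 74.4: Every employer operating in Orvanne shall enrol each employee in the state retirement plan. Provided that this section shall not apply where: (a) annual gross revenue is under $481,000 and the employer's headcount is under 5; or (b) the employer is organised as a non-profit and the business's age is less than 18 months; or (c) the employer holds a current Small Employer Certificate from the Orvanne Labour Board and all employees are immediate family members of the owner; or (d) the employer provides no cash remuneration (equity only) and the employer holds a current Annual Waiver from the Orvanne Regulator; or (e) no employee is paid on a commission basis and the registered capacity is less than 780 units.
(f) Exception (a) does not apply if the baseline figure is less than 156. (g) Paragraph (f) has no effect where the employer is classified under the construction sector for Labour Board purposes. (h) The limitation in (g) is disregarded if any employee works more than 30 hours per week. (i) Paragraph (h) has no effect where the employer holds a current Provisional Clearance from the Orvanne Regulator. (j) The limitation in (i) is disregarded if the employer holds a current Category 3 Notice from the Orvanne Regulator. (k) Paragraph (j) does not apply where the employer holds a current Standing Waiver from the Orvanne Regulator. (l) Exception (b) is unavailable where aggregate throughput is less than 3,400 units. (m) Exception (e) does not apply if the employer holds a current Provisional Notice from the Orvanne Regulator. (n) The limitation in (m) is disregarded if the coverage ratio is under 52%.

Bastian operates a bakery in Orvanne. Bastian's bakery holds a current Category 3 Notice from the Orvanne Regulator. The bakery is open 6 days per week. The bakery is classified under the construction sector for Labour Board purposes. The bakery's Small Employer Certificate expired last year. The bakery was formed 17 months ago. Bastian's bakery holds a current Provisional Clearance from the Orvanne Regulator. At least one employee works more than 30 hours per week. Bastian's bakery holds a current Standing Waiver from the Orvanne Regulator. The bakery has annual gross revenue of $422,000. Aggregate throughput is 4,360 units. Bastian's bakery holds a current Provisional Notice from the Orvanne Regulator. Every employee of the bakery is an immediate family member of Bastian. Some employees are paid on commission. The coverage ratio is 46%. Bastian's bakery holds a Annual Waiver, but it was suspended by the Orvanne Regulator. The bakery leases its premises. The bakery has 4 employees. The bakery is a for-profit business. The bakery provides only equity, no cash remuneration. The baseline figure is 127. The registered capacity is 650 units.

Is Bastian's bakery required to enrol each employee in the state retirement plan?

No — exception (a) applies; Bastian's bakery is not required to enrol each employee in the state retirement plan.

Exception (a) is satisfied on its face — annual gross revenue is $422,000, under the $481,000 limit; the employer's headcount is 4, under the 5 limit. Under paragraphs (f)–(k): (f) would limit (a) — the baseline figure is 127, less than the 156 limit — but (g) sets (f) aside: (g) operates against (f): the bakery is classified under the construction sector. (h) is triggered (at least one employee exceeds 30 hours/week), but is displaced by (i): (i) is engaged — a current Provisional Clearance is held. (j) is triggered (a current Category 3 Notice is held), but is set aside by (k): (k) operates — a current Standing Waiver is held. (a) remains available.
Exception (b) does not apply: the employer is for-profit.
Exception (c) requires that the employer holds a current Small Employer Certificate from the Orvanne Labour Board; but the Small Employer Certificate has expired, so (c) is unavailable.
Exception (d) fails — no current Annual Waiver is held.
Exception (e) fails — some employees are paid on commission.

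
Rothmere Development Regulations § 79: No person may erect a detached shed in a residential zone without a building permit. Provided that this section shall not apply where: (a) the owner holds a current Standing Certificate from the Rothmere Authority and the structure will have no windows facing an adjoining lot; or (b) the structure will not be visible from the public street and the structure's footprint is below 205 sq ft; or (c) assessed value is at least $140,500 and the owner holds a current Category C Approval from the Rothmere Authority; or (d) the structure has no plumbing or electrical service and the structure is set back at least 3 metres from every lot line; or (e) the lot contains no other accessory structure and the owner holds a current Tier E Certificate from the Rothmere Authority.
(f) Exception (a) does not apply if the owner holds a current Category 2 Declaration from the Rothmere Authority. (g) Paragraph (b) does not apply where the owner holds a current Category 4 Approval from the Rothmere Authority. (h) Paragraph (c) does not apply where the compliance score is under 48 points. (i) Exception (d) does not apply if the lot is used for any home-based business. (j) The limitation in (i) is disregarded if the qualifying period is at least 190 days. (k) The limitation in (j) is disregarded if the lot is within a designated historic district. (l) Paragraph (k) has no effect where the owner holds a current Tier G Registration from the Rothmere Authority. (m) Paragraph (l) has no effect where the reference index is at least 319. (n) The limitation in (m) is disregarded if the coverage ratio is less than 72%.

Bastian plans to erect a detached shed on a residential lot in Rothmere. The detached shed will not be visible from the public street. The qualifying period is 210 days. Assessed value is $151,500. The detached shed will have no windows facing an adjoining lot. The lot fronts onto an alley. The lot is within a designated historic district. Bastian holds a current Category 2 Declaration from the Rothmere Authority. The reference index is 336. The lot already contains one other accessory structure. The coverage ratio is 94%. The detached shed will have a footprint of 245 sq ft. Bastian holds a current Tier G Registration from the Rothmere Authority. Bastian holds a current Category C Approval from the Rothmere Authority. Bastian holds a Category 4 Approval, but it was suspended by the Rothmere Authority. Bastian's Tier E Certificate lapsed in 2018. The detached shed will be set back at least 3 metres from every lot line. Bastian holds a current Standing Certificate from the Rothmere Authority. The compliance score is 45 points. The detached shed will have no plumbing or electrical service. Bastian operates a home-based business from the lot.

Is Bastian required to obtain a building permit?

All of (a)'s requirements are met (a current Standing Certificate is held; no windows face an adjoining lot). But: (f) is triggered — a current Category 2 Declaration is held. (a) is therefore removed.
Exception (b) does not apply: the structure's footprint is 245 sq ft, not below 205 sq ft.
Exception (c): assessed value is $151,500, meeting the $140,500 threshold; a current Category C Approval is held — every condition holds. However, paragraph (h) must be considered: (h) operates against (c): the compliance score is 45 points, under the 48 points limit. Exception (c) does not apply.
Exception (d)'s conditions are all satisfied: there is no plumbing or electrical service; the setback is at least 3 m on every side. However, paragraphs (i)–(n) must be considered: (i) operates against (d): a home-based business operates on the lot. (j) would limit (i) — the qualifying period is 210 days, meeting the 190 days threshold — but (k) sets (j) aside: (k) operates against (j): the lot is in a historic district. (l) operates (a current Tier G Registration is held), but is displaced by (m): (m) is engaged — the reference index is 336, meeting the 319 threshold. (n), which would lift (m), does not operate here — the coverage ratio is 94%, not less than 72%. Exception (d) does not apply.
Exception (e) requires that the lot contains no other accessory structure; but the lot already has another accessory structure, so (e) is unavailable.
No exception displaces § 79.

Yes — Bastian must obtain a building permit.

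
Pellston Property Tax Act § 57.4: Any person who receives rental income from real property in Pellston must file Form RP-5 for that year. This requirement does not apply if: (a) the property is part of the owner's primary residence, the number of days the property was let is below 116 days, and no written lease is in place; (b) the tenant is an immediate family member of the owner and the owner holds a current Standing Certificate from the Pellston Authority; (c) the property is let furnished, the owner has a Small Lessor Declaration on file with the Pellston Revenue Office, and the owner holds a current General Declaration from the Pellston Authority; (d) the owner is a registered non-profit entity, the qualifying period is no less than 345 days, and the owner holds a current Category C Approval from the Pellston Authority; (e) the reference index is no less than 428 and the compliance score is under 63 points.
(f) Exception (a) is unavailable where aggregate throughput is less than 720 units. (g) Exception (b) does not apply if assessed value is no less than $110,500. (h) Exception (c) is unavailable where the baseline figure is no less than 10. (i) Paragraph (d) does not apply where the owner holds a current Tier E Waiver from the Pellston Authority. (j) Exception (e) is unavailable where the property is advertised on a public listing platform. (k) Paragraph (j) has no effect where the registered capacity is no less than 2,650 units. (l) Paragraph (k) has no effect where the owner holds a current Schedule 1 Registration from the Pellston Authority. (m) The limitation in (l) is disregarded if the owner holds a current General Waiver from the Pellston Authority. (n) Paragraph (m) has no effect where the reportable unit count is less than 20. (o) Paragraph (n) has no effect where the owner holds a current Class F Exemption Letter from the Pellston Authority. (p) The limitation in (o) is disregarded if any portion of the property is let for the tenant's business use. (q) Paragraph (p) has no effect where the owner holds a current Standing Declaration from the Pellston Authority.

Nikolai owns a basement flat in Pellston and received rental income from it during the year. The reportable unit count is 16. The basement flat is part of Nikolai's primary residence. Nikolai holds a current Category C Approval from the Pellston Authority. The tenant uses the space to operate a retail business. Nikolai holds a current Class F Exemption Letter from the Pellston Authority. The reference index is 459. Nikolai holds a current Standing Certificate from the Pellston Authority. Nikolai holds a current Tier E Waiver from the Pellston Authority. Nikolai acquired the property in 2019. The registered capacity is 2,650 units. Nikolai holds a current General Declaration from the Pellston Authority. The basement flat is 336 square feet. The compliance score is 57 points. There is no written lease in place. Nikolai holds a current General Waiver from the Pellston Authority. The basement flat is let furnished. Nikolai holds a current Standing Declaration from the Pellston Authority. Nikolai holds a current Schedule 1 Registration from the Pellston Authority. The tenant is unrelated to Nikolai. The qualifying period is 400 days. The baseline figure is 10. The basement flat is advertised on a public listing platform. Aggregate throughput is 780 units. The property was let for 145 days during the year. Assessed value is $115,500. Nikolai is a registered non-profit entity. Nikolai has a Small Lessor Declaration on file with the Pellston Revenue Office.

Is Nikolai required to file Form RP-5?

Exception (a) does not apply: the number of days the property was let is 145 days, not below 116 days.
Exception (b) fails — the tenant is unrelated to the owner.
All of (c)'s requirements are met (the property is let furnished; a Small Lessor Declaration is on file; a current General Declaration is held). Turning to paragraph (h): (h) is engaged — the baseline figure is 10, meeting the 10 threshold. (c) is therefore removed.
Exception (d)'s conditions are all satisfied: Nikolai is a registered non-profit; the qualifying period is 400 days, meeting the 345 days threshold; a current Category C Approval is held. But: (i) operates against (d): a current Tier E Waiver is held. Exception (d) does not apply.
Exception (e): the reference index is 459, meeting the 428 threshold; the compliance score is 57 points, under the 63 points limit — every condition holds. As to paragraphs (j)–(q): (j) is engaged (the property is publicly advertised), but is itself disapplied by (k): (k) operates — the registered capacity is 2,650 units, meeting the 2,650 units threshold. (l) operates (a current Schedule 1 Registration is held), but is overridden by (m): (m) applies — a current General Waiver is held. (n) is triggered (the reportable unit count is 16, less than the 20 limit), but is set aside by (o): (o) operates against (n): a current Class F Exemption Letter is held. (p) operates (the space is let for business use), but is itself disapplied by (q): (q) applies — a current Standing Declaration is held. (e) remains available.

No — exception (e) applies; Nikolai is not required to file Form RP-5.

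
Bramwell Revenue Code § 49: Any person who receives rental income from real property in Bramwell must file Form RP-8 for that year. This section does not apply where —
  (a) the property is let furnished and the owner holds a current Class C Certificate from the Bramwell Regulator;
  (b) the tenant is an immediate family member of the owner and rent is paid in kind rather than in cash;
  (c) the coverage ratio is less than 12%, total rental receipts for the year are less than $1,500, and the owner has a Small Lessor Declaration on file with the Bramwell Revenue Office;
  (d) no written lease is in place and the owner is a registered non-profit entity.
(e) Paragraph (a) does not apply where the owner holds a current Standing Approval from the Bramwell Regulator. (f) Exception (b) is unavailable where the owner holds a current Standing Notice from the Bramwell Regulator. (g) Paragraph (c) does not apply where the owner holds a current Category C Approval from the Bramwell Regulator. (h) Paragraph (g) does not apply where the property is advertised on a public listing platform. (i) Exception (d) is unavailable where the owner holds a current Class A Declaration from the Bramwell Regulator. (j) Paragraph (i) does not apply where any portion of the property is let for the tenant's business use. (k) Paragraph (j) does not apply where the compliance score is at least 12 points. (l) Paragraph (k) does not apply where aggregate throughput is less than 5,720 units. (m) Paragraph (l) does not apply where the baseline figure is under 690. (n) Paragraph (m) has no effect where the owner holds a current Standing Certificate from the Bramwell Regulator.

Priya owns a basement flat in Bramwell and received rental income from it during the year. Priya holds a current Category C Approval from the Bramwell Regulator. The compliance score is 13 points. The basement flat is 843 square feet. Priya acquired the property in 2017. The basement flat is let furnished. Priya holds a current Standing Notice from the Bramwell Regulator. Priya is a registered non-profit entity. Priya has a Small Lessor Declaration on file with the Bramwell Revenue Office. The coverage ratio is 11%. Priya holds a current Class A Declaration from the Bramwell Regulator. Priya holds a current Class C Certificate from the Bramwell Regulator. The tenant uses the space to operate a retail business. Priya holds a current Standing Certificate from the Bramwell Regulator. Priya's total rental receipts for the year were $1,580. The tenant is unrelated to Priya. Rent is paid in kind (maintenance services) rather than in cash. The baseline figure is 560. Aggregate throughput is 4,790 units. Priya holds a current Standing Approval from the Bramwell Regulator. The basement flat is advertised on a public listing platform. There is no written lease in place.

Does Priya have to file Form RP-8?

No — exception (d) applies; Priya is not required to file Form RP-8.

Exception (a): the property is let furnished; a current Class C Certificate is held — every condition holds. But: (e) operates — a current Standing Approval is held. Exception (a) does not apply.
Exception (b) does not apply: the tenant is unrelated to the owner.
Exception (c) fails — total rental receipts for the year are $1,580, not less than $1,500.
Exception (d): there is no written lease; Priya is a registered non-profit — every condition holds. Under paragraphs (i)–(n): (i) applies (a current Class A Declaration is held), but yields to (j): (j) operates against (i): the space is let for business use. (k) would limit (j) — the compliance score is 13 points, meeting the 12 points threshold — but (l) sets (k) aside: (l) is triggered — aggregate throughput is 4,790 units, less than the 5,720 units limit. (m) is engaged (the baseline figure is 560, under the 690 limit), but is displaced by (n): (n) operates against (m): a current Standing Certificate is held. So (d) applies.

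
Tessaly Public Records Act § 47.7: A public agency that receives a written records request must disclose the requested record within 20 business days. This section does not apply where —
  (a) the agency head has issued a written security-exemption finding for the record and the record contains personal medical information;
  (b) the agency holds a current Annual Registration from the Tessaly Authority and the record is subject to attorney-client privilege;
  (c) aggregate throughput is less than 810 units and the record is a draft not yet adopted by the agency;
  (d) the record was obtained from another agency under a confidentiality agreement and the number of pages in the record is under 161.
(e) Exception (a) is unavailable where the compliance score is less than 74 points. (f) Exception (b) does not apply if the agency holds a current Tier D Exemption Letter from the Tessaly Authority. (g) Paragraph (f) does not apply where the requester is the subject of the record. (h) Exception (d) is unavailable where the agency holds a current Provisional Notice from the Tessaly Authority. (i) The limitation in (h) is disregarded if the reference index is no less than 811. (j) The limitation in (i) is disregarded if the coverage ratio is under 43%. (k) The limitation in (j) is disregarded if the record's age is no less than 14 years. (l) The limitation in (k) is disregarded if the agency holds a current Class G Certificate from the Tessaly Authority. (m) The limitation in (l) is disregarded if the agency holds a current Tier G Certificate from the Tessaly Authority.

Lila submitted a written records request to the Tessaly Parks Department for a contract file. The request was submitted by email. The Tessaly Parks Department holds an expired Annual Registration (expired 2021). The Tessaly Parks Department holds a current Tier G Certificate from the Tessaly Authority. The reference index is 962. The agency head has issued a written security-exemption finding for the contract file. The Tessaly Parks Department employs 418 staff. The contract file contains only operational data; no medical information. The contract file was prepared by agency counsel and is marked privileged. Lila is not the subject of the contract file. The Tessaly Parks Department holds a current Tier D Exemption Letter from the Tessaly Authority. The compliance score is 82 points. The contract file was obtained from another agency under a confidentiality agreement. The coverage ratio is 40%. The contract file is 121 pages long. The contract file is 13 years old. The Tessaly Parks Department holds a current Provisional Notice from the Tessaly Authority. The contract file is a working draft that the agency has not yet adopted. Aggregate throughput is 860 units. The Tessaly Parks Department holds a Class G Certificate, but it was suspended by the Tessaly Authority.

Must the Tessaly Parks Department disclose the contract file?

Exception (a) requires that the record contains personal medical information; but the contract file contains only operational data, so (a) is unavailable.
Exception (b) fails — there is no Annual Registration in force.
Exception (c) fails — aggregate throughput is 860 units, not less than 810 units.
Exception (d)'s conditions are all satisfied: the contract file was obtained under a confidentiality agreement; the number of pages in the record is 121, under the 161 limit. But applying paragraphs (h)–(m): (h) operates against (d): a current Provisional Notice is held. (i) would limit (h) — the reference index is 962, meeting the 811 threshold — but (j) sets (i) aside: (j) operates against (i): the coverage ratio is 40%, under the 43% limit. (k), which would lift (j), is inapplicable — the record's age is 13 years, short of 14 years. (d) is therefore removed.
None of the exceptions is available; § 47.7 applies in full.

Yes — the Tessaly Parks Department must disclose the contract file.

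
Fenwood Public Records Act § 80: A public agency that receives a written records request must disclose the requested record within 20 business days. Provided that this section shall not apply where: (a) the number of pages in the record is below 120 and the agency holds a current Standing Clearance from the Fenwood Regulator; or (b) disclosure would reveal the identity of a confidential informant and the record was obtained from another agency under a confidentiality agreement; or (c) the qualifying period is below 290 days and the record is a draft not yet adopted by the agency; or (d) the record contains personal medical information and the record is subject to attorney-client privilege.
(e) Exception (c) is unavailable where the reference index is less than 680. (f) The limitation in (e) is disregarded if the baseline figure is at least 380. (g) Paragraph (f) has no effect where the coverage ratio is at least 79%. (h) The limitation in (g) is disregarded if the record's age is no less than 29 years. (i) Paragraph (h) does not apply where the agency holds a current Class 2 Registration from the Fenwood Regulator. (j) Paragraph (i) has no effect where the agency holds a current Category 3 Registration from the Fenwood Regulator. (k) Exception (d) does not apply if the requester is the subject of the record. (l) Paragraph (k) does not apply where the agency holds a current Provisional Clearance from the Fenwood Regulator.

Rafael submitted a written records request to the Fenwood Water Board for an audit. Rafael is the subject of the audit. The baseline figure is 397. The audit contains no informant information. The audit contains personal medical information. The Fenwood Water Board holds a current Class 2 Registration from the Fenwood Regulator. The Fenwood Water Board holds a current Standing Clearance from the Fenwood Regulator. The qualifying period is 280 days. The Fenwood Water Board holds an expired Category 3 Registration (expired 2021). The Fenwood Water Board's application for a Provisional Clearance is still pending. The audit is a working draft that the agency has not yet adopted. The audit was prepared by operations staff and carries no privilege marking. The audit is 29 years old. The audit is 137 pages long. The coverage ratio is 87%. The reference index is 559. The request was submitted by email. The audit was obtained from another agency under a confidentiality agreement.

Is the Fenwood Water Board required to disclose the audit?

Yes — the Fenwood Water Board must disclose the audit.

Exception (a) requires that the number of pages in the record is below 120; but the number of pages in the record is 137, not below 120, so (a) is unavailable.
Exception (b) requires that disclosure would reveal the identity of a confidential informant; but the audit contains no informant information, so (b) is unavailable.
Exception (c)'s conditions are all satisfied: the qualifying period is 280 days, below the 290 days limit; the audit is an unadopted draft. But applying paragraphs (e)–(j): (e) applies — the reference index is 559, less than the 680 limit. (f) would limit (e) — the baseline figure is 397, meeting the 380 threshold — but (g) sets (f) aside: (g) applies — the coverage ratio is 87%, meeting the 79% threshold. (h) is triggered (the record's age is 29 years, meeting the 29 years threshold), but is overridden by (i): (i) operates against (h): a current Class 2 Registration is held. (j) is not engaged (there is no Category 3 Registration in force), so (i) stands. Exception (c) does not apply.
Exception (d) fails — the audit carries no privilege marking.
No exception displaces § 80.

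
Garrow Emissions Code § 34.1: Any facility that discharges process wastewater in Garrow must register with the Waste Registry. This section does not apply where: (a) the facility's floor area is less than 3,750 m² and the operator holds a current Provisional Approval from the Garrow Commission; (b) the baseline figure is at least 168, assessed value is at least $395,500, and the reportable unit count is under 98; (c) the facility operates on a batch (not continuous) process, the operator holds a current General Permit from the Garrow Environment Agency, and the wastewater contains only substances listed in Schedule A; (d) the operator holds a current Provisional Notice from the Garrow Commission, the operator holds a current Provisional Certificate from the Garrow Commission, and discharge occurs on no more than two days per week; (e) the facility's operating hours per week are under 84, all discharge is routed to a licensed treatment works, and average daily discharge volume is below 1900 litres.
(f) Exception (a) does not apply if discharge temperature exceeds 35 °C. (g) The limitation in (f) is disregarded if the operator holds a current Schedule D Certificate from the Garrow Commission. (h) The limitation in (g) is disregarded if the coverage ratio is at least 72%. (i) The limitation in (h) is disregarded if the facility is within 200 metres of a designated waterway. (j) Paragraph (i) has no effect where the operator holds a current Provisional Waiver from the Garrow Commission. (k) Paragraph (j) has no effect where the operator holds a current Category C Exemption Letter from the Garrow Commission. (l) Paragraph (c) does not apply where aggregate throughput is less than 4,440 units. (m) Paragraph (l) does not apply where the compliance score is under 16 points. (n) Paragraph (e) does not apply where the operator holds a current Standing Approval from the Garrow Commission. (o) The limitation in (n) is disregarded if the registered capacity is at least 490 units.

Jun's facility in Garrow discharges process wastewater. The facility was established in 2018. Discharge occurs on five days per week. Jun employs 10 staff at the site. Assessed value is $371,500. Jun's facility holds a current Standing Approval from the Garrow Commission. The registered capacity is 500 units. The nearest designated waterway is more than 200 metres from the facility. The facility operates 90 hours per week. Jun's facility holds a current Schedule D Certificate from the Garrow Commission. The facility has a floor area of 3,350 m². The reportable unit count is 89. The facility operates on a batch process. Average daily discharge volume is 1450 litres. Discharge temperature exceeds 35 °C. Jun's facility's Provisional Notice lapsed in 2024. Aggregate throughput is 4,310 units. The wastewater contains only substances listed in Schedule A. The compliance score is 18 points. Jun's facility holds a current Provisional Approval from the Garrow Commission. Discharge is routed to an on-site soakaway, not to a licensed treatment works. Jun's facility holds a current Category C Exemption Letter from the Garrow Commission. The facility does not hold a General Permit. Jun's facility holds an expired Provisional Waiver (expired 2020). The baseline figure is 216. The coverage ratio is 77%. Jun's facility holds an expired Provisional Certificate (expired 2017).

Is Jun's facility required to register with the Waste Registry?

Yes — Jun's facility must register with the Waste Registry.

All of (a)'s requirements are met (the facility's floor area is 3,350 m², less than the 3,750 m² limit; a current Provisional Approval is held). However, paragraphs (f)–(k) must be considered: (f) is triggered — discharge temperature exceeds 35 °C. (g) is engaged (a current Schedule D Certificate is held), but is displaced by (h): (h) operates — the coverage ratio is 77%, meeting the 72% threshold. (i), which would lift (h), is not engaged — the facility is more than 200 m from any designated waterway. So (a) is unavailable.
Exception (b) does not apply: assessed value is $371,500, short of $395,500.
Exception (c) does not apply: no General Permit is held.
Exception (d) does not apply: no current Provisional Notice is held.
Exception (e) requires that the facility's operating hours per week are under 84; but the facility's operating hours per week are 90, not under 84, so (e) is unavailable.
No exception is made out. Jun's facility falls within the general rule.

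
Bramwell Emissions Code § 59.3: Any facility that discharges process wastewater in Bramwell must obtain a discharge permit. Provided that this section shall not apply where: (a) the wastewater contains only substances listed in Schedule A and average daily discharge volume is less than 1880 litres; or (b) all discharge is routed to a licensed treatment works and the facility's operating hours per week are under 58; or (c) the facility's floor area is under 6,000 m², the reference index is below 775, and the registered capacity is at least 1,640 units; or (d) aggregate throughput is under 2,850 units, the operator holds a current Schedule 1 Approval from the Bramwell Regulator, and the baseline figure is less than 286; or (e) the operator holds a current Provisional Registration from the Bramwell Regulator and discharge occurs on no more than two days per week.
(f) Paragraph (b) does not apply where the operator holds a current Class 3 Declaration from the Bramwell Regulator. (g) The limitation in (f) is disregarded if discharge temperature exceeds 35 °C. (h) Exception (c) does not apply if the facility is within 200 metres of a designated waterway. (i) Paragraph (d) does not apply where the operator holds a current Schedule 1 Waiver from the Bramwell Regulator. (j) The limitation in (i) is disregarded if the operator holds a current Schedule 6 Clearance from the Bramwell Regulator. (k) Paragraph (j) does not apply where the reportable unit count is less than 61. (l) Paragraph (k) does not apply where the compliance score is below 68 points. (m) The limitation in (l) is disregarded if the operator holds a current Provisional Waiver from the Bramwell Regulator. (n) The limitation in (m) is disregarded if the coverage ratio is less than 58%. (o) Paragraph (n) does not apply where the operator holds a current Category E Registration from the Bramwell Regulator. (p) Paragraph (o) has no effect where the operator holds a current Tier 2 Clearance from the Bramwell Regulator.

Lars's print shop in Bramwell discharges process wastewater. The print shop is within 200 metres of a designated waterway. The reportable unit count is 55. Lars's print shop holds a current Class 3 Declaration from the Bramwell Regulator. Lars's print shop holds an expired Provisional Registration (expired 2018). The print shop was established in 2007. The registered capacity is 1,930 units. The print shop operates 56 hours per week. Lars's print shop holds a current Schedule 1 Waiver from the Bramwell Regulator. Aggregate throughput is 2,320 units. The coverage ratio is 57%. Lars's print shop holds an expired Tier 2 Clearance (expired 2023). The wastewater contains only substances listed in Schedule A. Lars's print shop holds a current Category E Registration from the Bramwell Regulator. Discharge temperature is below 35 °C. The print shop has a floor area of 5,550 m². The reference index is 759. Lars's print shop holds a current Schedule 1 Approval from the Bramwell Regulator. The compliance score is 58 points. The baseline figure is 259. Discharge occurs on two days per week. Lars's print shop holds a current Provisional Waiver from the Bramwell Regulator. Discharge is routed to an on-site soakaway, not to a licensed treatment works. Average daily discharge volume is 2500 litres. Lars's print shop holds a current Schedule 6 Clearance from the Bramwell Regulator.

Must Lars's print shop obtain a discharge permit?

Exception (a) requires that average daily discharge volume is less than 1880 litres; but average daily discharge volume is 2500 litres, not less than 1880 litres, so (a) is unavailable.
Exception (b) fails — discharge is not routed to a licensed treatment works.
Exception (c) is satisfied on its face — the facility's floor area is 5,550 m², under the 6,000 m² limit; the reference index is 759, below the 775 limit; the registered capacity is 1,930 units, meeting the 1,640 units threshold. But: (h) operates against (c): the print shop is within 200 m of a designated waterway. Exception (c) does not apply.
All of (d)'s requirements are met (aggregate throughput is 2,320 units, under the 2,850 units limit; a current Schedule 1 Approval is held; the baseline figure is 259, less than the 286 limit). Turning to paragraphs (i)–(p): (i) is engaged — a current Schedule 1 Waiver is held. (j) would limit (i) — a current Schedule 6 Clearance is held — but (k) sets (j) aside: (k) applies — the reportable unit count is 55, less than the 61 limit. (l) would limit (k) — the compliance score is 58 points, below the 68 points limit — but (m) sets (l) aside: (m) operates — a current Provisional Waiver is held. (n) would limit (m) — the coverage ratio is 57%, less than the 58% limit — but (o) sets (n) aside: (o) applies — a current Category E Registration is held. (p), which would lift (o), is not engaged — the Tier 2 Clearance is not current. (d) is therefore removed.
Exception (e) fails — the Provisional Registration is not current.
No exception applies. The general rule governs.

Yes — Lars's print shop must obtain a discharge permit.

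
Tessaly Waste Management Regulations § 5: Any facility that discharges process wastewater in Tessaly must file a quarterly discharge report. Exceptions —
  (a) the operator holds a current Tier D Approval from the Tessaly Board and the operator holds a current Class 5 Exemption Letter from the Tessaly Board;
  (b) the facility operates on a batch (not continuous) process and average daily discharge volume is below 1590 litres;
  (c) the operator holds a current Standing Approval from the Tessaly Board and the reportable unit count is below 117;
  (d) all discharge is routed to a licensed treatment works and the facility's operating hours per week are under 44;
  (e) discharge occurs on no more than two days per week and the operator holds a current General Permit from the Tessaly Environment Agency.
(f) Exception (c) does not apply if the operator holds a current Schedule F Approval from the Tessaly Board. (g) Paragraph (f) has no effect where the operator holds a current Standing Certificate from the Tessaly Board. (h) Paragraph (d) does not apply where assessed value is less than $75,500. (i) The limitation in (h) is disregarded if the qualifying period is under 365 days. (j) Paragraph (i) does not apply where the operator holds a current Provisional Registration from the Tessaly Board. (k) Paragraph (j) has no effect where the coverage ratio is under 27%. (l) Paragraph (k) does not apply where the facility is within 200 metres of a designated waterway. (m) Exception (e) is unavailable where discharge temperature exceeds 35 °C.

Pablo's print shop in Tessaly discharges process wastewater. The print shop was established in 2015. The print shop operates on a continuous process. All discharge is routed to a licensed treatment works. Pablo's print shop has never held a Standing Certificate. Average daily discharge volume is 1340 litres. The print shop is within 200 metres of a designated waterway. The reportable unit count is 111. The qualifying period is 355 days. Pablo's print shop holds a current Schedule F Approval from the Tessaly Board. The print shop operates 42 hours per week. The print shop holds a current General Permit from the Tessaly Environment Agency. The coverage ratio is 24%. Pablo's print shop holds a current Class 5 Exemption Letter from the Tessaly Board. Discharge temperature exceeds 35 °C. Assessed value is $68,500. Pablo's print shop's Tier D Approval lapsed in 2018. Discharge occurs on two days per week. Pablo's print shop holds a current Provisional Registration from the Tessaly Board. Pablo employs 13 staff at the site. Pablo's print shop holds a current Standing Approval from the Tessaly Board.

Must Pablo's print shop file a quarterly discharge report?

Exception (a) requires that the operator holds a current Tier D Approval from the Tessaly Board; but the Tier D Approval is not current, so (a) is unavailable.
Exception (b) fails — the facility operates on a continuous process.
Exception (c)'s conditions are all satisfied: a current Standing Approval is held; the reportable unit count is 111, below the 117 limit. But: (f) is engaged — a current Schedule F Approval is held. (g) does not operate here (no current Standing Certificate is held), so (f) stands. (c) is therefore removed.
Exception (d): discharge is routed to a licensed treatment works; the facility's operating hours per week are 42, under the 44 limit — every condition holds. However, paragraphs (h)–(l) must be considered: (h) operates against (d): assessed value is $68,500, less than the $75,500 limit. (i) operates (the qualifying period is 355 days, under the 365 days limit), but is displaced by (j): (j) is engaged — a current Provisional Registration is held. (k) would limit (j) — the coverage ratio is 24%, under the 27% limit — but (l) sets (k) aside: (l) operates against (k): the print shop is within 200 m of a designated waterway. So (d) is unavailable.
Exception (e): discharge occurs on no more than two days per week; a current General Permit is held — every condition holds. But: (m) operates against (e): discharge temperature exceeds 35 °C. Exception (e) does not apply.
No exception displaces § 5.

Yes — Pablo's print shop must file a quarterly discharge report.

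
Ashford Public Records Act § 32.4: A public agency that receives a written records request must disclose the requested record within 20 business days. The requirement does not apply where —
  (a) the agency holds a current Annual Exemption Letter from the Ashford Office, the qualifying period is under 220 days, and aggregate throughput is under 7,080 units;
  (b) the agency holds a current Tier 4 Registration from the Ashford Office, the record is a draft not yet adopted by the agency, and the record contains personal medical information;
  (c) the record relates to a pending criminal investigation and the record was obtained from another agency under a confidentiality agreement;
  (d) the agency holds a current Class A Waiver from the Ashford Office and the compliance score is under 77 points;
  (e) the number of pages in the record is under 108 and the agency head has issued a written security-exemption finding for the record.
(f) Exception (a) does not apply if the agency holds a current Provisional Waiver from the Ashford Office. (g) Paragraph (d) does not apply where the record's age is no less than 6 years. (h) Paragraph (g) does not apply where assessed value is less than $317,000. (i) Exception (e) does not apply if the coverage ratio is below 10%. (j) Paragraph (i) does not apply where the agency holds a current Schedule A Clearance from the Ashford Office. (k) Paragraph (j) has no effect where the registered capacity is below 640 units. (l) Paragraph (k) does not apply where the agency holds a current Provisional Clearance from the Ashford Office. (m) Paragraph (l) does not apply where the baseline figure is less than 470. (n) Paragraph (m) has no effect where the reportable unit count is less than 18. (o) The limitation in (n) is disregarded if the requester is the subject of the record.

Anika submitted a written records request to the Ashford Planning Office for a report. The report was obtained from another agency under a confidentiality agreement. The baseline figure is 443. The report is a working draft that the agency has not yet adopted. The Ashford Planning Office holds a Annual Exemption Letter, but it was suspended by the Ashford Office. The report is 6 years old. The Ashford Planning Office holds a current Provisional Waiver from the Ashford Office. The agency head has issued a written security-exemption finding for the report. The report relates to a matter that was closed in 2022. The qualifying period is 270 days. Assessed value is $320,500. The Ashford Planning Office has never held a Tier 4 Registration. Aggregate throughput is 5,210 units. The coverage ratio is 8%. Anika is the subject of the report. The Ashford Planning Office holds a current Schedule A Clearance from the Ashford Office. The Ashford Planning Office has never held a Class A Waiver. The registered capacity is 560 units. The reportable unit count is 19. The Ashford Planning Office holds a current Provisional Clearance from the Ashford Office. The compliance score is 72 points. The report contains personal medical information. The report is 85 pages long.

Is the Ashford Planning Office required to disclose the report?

Exception (a) fails — the Annual Exemption Letter is not current.
Exception (b) requires that the agency holds a current Tier 4 Registration from the Ashford Office; but there is no Tier 4 Registration in force, so (b) is unavailable.
Exception (c) does not apply: the report relates to a closed matter.
Exception (d) does not apply: the Class A Waiver is not current.
Exception (e)'s conditions are all satisfied: the number of pages in the record is 85, under the 108 limit; a written security-exemption finding has been issued. But: (i) operates against (e): the coverage ratio is 8%, below the 10% limit. (j) operates (a current Schedule A Clearance is held), but is set aside by (k): (k) operates against (j): the registered capacity is 560 units, below the 640 units limit. (l) operates (a current Provisional Clearance is held), but is displaced by (m): (m) operates against (l): the baseline figure is 443, less than the 470 limit. (n) is not engaged (the reportable unit count is 19, not less than 18), so (m) stands. (e) is therefore removed.
Every exception is unavailable, so the rule governs.

Yes — the Ashford Planning Office must disclose the report.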